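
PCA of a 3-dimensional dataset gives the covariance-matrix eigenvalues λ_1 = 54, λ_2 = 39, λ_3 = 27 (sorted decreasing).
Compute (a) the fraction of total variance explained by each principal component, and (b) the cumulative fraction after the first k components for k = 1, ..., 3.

Step 1 — total variance = trace(Sigma) = Σ λ_i = 54 + 39 + 27 = 120.

Step 2 — fraction explained by component i = λ_i / Σ λ:
  PC1: 54/120 = 0.45
  PC2: 39/120 = 0.325
  PC3: 27/120 = 0.225

Step 3 — cumulative fraction after k components = (λ_1 + ... + λ_k) / Σ λ:
  k = 1: 54/120 = 0.45
  k = 2: (54 + 39)/120 = 93/120 = 0.775
  k = 3: (54 + 39 + 27)/120 = 120/120 = 1

Summary (fraction, with percent):

explained: PC1 0.45 (45%), PC2 0.325 (32.5%), PC3 0.225 (22.5%);  cumulative: 0.45, 0.775, 1


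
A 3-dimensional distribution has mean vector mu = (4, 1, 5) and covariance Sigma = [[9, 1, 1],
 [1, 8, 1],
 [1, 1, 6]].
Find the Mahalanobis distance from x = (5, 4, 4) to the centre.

Step 1 — centre the observation: (x - mu) = (1, 3, -1).

Step 2 — invert Sigma (cofactor / det for 3×3, or solve directly):
  Sigma^{-1} = [[0.1144, -0.0122, -0.017],
 [-0.0122, 0.129, -0.0195],
 [-0.017, -0.0195, 0.1727]].

Step 3 — form the quadratic (x - mu)^T · Sigma^{-1} · (x - mu):
  Sigma^{-1} · (x - mu) = (0.0949, 0.3942, -0.2482).
  (x - mu)^T · [Sigma^{-1} · (x - mu)] = (1)·(0.0949) + (3)·(0.3942) + (-1)·(-0.2482) = 1.5255.

Step 4 — take square root: d = √(1.5255) ≈ 1.2351.

d(x, mu) = √(1.5255) ≈ 1.2351


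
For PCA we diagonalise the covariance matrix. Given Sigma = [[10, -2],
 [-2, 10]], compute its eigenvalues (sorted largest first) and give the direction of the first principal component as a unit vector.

Step 1 — characteristic polynomial of 2×2 Sigma:
  det(Sigma - λI) = λ² - trace · λ + det = 0.
  trace = 10 + 10 = 20, det = 10·10 - (-2)² = 96.
Step 2 — discriminant:
  Δ = trace² - 4·det = 400 - 384 = 16.
Step 3 — eigenvalues:
  λ = (trace ± √Δ)/2 = (20 ± 4)/2,
  λ_1 = 12,  λ_2 = 8.

Step 4 — unit eigenvector for λ_1: solve (Sigma - λ_1 I)v = 0. First row:
  (10 - 12)·v_x + (-2)·v_y = 0, i.e. (-2)·v_x + (-2)·v_y = 0,
  so v ∝ (b, λ_1 - a) = (-2, 2); multiply by -1 so the first entry is positive: u = (2, -2).
  ||u|| = √((2)² + (-2)²) = √(8) ≈ 2.8284,
  v_1 = u/||u|| ≈ (0.7071, -0.7071) (||v_1|| = 1).

λ_1 = 12,  λ_2 = 8;  v_1 ≈ (0.7071, -0.7071)


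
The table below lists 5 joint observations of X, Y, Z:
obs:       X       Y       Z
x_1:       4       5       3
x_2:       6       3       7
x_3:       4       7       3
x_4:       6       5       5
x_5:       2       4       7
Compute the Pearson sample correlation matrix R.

Step 1 — column means:
  mean(X) = (4 + 6 + 4 + 6 + 2) / 5 = 22/5 = 4.4
  mean(Y) = (5 + 3 + 7 + 5 + 4) / 5 = 24/5 = 4.8
  mean(Z) = (3 + 7 + 3 + 5 + 7) / 5 = 25/5 = 5

Step 2 — sample variances and covariances s[i,j] = (1/(n-1)) · Σ_k (x_{k,i} - mean_i) · (x_{k,j} - mean_j), with n-1 = 4:
  s[X,X] = ((-0.4)·(-0.4) + (1.6)·(1.6) + (-0.4)·(-0.4) + (1.6)·(1.6) + (-2.4)·(-2.4)) / 4 = 11.2/4 = 2.8
  s[X,Y] = ((-0.4)·(0.2) + (1.6)·(-1.8) + (-0.4)·(2.2) + (1.6)·(0.2) + (-2.4)·(-0.8)) / 4 = -1.6/4 = -0.4
  s[X,Z] = ((-0.4)·(-2) + (1.6)·(2) + (-0.4)·(-2) + (1.6)·(0) + (-2.4)·(2)) / 4 = 0/4 = 0
  s[Y,Y] = ((0.2)·(0.2) + (-1.8)·(-1.8) + (2.2)·(2.2) + (0.2)·(0.2) + (-0.8)·(-0.8)) / 4 = 8.8/4 = 2.2
  s[Y,Z] = ((0.2)·(-2) + (-1.8)·(2) + (2.2)·(-2) + (0.2)·(0) + (-0.8)·(2)) / 4 = -10/4 = -2.5
  s[Z,Z] = ((-2)·(-2) + (2)·(2) + (-2)·(-2) + (0)·(0) + (2)·(2)) / 4 = 16/4 = 4
  Sample standard deviations s_i = √(s[i,i]):
  s(X) = √(2.8) = 1.6733
  s(Y) = √(2.2) = 1.4832
  s(Z) = √(4) = 2

Step 3 — r_{ij} = s_{ij} / (s_i · s_j):
  r[X,X] = 1 (diagonal).
  r[X,Y] = -0.4 / (1.6733 · 1.4832) = -0.4 / 2.4819 = -0.1612
  r[X,Z] = 0 / (1.6733 · 2) = 0 / 3.3466 = 0
  r[Y,Y] = 1 (diagonal).
  r[Y,Z] = -2.5 / (1.4832 · 2) = -2.5 / 2.9665 = -0.8427
  r[Z,Z] = 1 (diagonal).

R is symmetric with unit diagonal. Assembling:

R = [[1, -0.1612, 0],
 [-0.1612, 1, -0.8427],
 [0, -0.8427, 1]]


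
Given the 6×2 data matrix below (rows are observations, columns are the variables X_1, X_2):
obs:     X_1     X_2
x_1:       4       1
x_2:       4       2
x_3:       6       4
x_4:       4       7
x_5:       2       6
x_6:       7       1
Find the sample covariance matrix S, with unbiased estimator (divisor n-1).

Step 1 — column means:
  mean(X_1) = (4 + 4 + 6 + 4 + 2 + 7) / 6 = 27/6 = 4.5
  mean(X_2) = (1 + 2 + 4 + 7 + 6 + 1) / 6 = 21/6 = 3.5

Step 2 — sample covariance S[i,j] = (1/(n-1)) · Σ_k (x_{k,i} - mean_i) · (x_{k,j} - mean_j), with n-1 = 5.
  S[X_1,X_1] = ((-0.5)·(-0.5) + (-0.5)·(-0.5) + (1.5)·(1.5) + (-0.5)·(-0.5) + (-2.5)·(-2.5) + (2.5)·(2.5)) / 5 = 15.5/5 = 3.1
  S[X_1,X_2] = ((-0.5)·(-2.5) + (-0.5)·(-1.5) + (1.5)·(0.5) + (-0.5)·(3.5) + (-2.5)·(2.5) + (2.5)·(-2.5)) / 5 = -11.5/5 = -2.3
  S[X_2,X_2] = ((-2.5)·(-2.5) + (-1.5)·(-1.5) + (0.5)·(0.5) + (3.5)·(3.5) + (2.5)·(2.5) + (-2.5)·(-2.5)) / 5 = 33.5/5 = 6.7

S is symmetric (S[j,i] = S[i,j]). Assembling:

S = [[3.1, -2.3],
 [-2.3, 6.7]]


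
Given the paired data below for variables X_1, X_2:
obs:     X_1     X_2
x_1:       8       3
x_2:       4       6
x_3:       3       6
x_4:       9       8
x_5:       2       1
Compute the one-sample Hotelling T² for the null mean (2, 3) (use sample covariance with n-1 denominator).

Step 1 — sample mean vector:
  mean(X_1) = (8 + 4 + 3 + 9 + 2) / 5 = 26/5 = 5.2
  mean(X_2) = (3 + 6 + 6 + 8 + 1) / 5 = 24/5 = 4.8
  x̄ = (5.2, 4.8),  deviation x̄ - mu_0 = (5.2, 4.8) - (2, 3) = (3.2, 1.8).

Step 2 — sample covariance matrix, S[i,j] = (1/(n-1)) · Σ_k (x_{k,i} - mean_i) · (x_{k,j} - mean_j), divisor n-1 = 4:
  S[X_1,X_1] = ((2.8)·(2.8) + (-1.2)·(-1.2) + (-2.2)·(-2.2) + (3.8)·(3.8) + (-3.2)·(-3.2)) / 4 = 38.8/4 = 9.7
  S[X_1,X_2] = ((2.8)·(-1.8) + (-1.2)·(1.2) + (-2.2)·(1.2) + (3.8)·(3.2) + (-3.2)·(-3.8)) / 4 = 15.2/4 = 3.8
  S[X_2,X_2] = ((-1.8)·(-1.8) + (1.2)·(1.2) + (1.2)·(1.2) + (3.2)·(3.2) + (-3.8)·(-3.8)) / 4 = 30.8/4 = 7.7
  S = [[9.7, 3.8],
 [3.8, 7.7]].

Step 3 — invert S. det(S) = 9.7·7.7 - (3.8)² = 60.25.
  S^{-1} = (1/det) · [[d, -b], [-b, a]] = [[0.1278, -0.0631],
 [-0.0631, 0.161]].

Step 4 — quadratic form (x̄ - mu_0)^T · S^{-1} · (x̄ - mu_0):
  S^{-1} · (x̄ - mu_0) = (0.2954, 0.088),
  (x̄ - mu_0)^T · [...] = (3.2)·(0.2954) + (1.8)·(0.088) = 1.1037.

Step 5 — scale by n: T² = 5 · 1.1037 = 5.5187.

T² ≈ 5.5187


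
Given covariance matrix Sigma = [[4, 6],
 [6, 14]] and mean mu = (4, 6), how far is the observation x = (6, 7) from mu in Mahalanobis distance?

Step 1 — centre the observation: (x - mu) = (2, 1).

Step 2 — invert Sigma. det(Sigma) = 4·14 - (6)² = 20.
  Sigma^{-1} = (1/det) · [[d, -b], [-b, a]] = [[0.7, -0.3],
 [-0.3, 0.2]].

Step 3 — form the quadratic (x - mu)^T · Sigma^{-1} · (x - mu):
  Sigma^{-1} · (x - mu) = (1.1, -0.4).
  (x - mu)^T · [Sigma^{-1} · (x - mu)] = (2)·(1.1) + (1)·(-0.4) = 1.8.

Step 4 — take square root: d = √(1.8) ≈ 1.3416.

d(x, mu) = √(1.8) ≈ 1.3416


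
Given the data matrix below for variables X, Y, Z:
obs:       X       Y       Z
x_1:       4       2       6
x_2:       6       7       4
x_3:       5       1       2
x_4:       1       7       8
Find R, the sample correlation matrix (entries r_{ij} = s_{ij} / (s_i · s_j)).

Step 1 — column means:
  mean(X) = (4 + 6 + 5 + 1) / 4 = 16/4 = 4
  mean(Y) = (2 + 7 + 1 + 7) / 4 = 17/4 = 4.25
  mean(Z) = (6 + 4 + 2 + 8) / 4 = 20/4 = 5

Step 2 — sample variances and covariances s[i,j] = (1/(n-1)) · Σ_k (x_{k,i} - mean_i) · (x_{k,j} - mean_j), with n-1 = 3:
  s[X,X] = ((0)·(0) + (2)·(2) + (1)·(1) + (-3)·(-3)) / 3 = 14/3 = 4.6667
  s[X,Y] = ((0)·(-2.25) + (2)·(2.75) + (1)·(-3.25) + (-3)·(2.75)) / 3 = -6/3 = -2
  s[X,Z] = ((0)·(1) + (2)·(-1) + (1)·(-3) + (-3)·(3)) / 3 = -14/3 = -4.6667
  s[Y,Y] = ((-2.25)·(-2.25) + (2.75)·(2.75) + (-3.25)·(-3.25) + (2.75)·(2.75)) / 3 = 30.75/3 = 10.25
  s[Y,Z] = ((-2.25)·(1) + (2.75)·(-1) + (-3.25)·(-3) + (2.75)·(3)) / 3 = 13/3 = 4.3333
  s[Z,Z] = ((1)·(1) + (-1)·(-1) + (-3)·(-3) + (3)·(3)) / 3 = 20/3 = 6.6667
  Sample standard deviations s_i = √(s[i,i]):
  s(X) = √(4.6667) = 2.1602
  s(Y) = √(10.25) = 3.2016
  s(Z) = √(6.6667) = 2.582

Step 3 — r_{ij} = s_{ij} / (s_i · s_j):
  r[X,X] = 1 (diagonal).
  r[X,Y] = -2 / (2.1602 · 3.2016) = -2 / 6.9162 = -0.2892
  r[X,Z] = -4.6667 / (2.1602 · 2.582) = -4.6667 / 5.5777 = -0.8367
  r[Y,Y] = 1 (diagonal).
  r[Y,Z] = 4.3333 / (3.2016 · 2.582) = 4.3333 / 8.2664 = 0.5242
  r[Z,Z] = 1 (diagonal).

R is symmetric with unit diagonal. Assembling:

R = [[1, -0.2892, -0.8367],
 [-0.2892, 1, 0.5242],
 [-0.8367, 0.5242, 1]]


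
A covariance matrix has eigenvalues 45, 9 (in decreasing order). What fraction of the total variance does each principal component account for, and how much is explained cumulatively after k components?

Step 1 — total variance = trace(Sigma) = Σ λ_i = 45 + 9 = 54.

Step 2 — fraction explained by component i = λ_i / Σ λ:
  PC1: 45/54 = 0.8333
  PC2: 9/54 = 0.1667

Step 3 — cumulative fraction after k components = (λ_1 + ... + λ_k) / Σ λ:
  k = 1: 45/54 = 0.8333
  k = 2: (45 + 9)/54 = 54/54 = 1

Summary (fraction, with percent):

explained: PC1 0.8333 (83.33%), PC2 0.1667 (16.67%);  cumulative: 0.8333, 1


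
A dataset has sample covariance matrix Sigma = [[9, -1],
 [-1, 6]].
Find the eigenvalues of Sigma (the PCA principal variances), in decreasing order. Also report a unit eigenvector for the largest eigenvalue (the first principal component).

Step 1 — characteristic polynomial of 2×2 Sigma:
  det(Sigma - λI) = λ² - trace · λ + det = 0.
  trace = 9 + 6 = 15, det = 9·6 - (-1)² = 53.
Step 2 — discriminant:
  Δ = trace² - 4·det = 225 - 212 = 13.
Step 3 — eigenvalues:
  λ = (trace ± √Δ)/2 = (15 ± 3.6056)/2,
  λ_1 = 9.3028,  λ_2 = 5.6972.

Step 4 — unit eigenvector for λ_1: solve (Sigma - λ_1 I)v = 0. First row:
  (9 - 9.3028)·v_x + (-1)·v_y = 0, i.e. (-0.3028)·v_x + (-1)·v_y = 0,
  so v ∝ (b, λ_1 - a) = (-1, 0.3028); multiply by -1 so the first entry is positive: u = (1, -0.3028).
  ||u|| = √((1)² + (-0.3028)²) = √(1.0917) ≈ 1.0448,
  v_1 = u/||u|| ≈ (0.9571, -0.2898) (||v_1|| = 1).

λ_1 = 9.3028,  λ_2 = 5.6972;  v_1 ≈ (0.9571, -0.2898)


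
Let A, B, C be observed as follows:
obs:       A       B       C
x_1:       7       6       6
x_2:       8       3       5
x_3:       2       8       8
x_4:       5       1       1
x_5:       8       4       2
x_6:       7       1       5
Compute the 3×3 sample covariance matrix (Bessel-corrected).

Step 1 — column means:
  mean(A) = (7 + 8 + 2 + 5 + 8 + 7) / 6 = 37/6 = 6.1667
  mean(B) = (6 + 3 + 8 + 1 + 4 + 1) / 6 = 23/6 = 3.8333
  mean(C) = (6 + 5 + 8 + 1 + 2 + 5) / 6 = 27/6 = 4.5

Step 2 — sample covariance S[i,j] = (1/(n-1)) · Σ_k (x_{k,i} - mean_i) · (x_{k,j} - mean_j), with n-1 = 5.
  S[A,A] = ((0.8333)·(0.8333) + (1.8333)·(1.8333) + (-4.1667)·(-4.1667) + (-1.1667)·(-1.1667) + (1.8333)·(1.8333) + (0.8333)·(0.8333)) / 5 = 26.8333/5 = 5.3667
  S[A,B] = ((0.8333)·(2.1667) + (1.8333)·(-0.8333) + (-4.1667)·(4.1667) + (-1.1667)·(-2.8333) + (1.8333)·(0.1667) + (0.8333)·(-2.8333)) / 5 = -15.8333/5 = -3.1667
  S[A,C] = ((0.8333)·(1.5) + (1.8333)·(0.5) + (-4.1667)·(3.5) + (-1.1667)·(-3.5) + (1.8333)·(-2.5) + (0.8333)·(0.5)) / 5 = -12.5/5 = -2.5
  S[B,B] = ((2.1667)·(2.1667) + (-0.8333)·(-0.8333) + (4.1667)·(4.1667) + (-2.8333)·(-2.8333) + (0.1667)·(0.1667) + (-2.8333)·(-2.8333)) / 5 = 38.8333/5 = 7.7667
  S[B,C] = ((2.1667)·(1.5) + (-0.8333)·(0.5) + (4.1667)·(3.5) + (-2.8333)·(-3.5) + (0.1667)·(-2.5) + (-2.8333)·(0.5)) / 5 = 25.5/5 = 5.1
  S[C,C] = ((1.5)·(1.5) + (0.5)·(0.5) + (3.5)·(3.5) + (-3.5)·(-3.5) + (-2.5)·(-2.5) + (0.5)·(0.5)) / 5 = 33.5/5 = 6.7

S is symmetric (S[j,i] = S[i,j]). Assembling:

S = [[5.3667, -3.1667, -2.5],
 [-3.1667, 7.7667, 5.1],
 [-2.5, 5.1, 6.7]]


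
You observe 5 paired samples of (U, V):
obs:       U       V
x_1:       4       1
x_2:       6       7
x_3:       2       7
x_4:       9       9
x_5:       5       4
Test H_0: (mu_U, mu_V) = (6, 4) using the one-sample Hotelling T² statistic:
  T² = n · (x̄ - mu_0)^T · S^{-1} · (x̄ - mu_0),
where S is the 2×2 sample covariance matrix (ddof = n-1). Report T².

Step 1 — sample mean vector:
  mean(U) = (4 + 6 + 2 + 9 + 5) / 5 = 26/5 = 5.2
  mean(V) = (1 + 7 + 7 + 9 + 4) / 5 = 28/5 = 5.6
  x̄ = (5.2, 5.6),  deviation x̄ - mu_0 = (5.2, 5.6) - (6, 4) = (-0.8, 1.6).

Step 2 — sample covariance matrix, S[i,j] = (1/(n-1)) · Σ_k (x_{k,i} - mean_i) · (x_{k,j} - mean_j), divisor n-1 = 4:
  S[U,U] = ((-1.2)·(-1.2) + (0.8)·(0.8) + (-3.2)·(-3.2) + (3.8)·(3.8) + (-0.2)·(-0.2)) / 4 = 26.8/4 = 6.7
  S[U,V] = ((-1.2)·(-4.6) + (0.8)·(1.4) + (-3.2)·(1.4) + (3.8)·(3.4) + (-0.2)·(-1.6)) / 4 = 15.4/4 = 3.85
  S[V,V] = ((-4.6)·(-4.6) + (1.4)·(1.4) + (1.4)·(1.4) + (3.4)·(3.4) + (-1.6)·(-1.6)) / 4 = 39.2/4 = 9.8
  S = [[6.7, 3.85],
 [3.85, 9.8]].

Step 3 — invert S. det(S) = 6.7·9.8 - (3.85)² = 50.8375.
  S^{-1} = (1/det) · [[d, -b], [-b, a]] = [[0.1928, -0.0757],
 [-0.0757, 0.1318]].

Step 4 — quadratic form (x̄ - mu_0)^T · S^{-1} · (x̄ - mu_0):
  S^{-1} · (x̄ - mu_0) = (-0.2754, 0.2715),
  (x̄ - mu_0)^T · [...] = (-0.8)·(-0.2754) + (1.6)·(0.2715) = 0.6546.

Step 5 — scale by n: T² = 5 · 0.6546 = 3.2732.

T² ≈ 3.2732


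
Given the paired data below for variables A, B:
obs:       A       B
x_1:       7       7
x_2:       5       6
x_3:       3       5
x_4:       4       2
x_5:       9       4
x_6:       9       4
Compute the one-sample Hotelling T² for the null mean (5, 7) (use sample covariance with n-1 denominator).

Step 1 — sample mean vector:
  mean(A) = (7 + 5 + 3 + 4 + 9 + 9) / 6 = 37/6 = 6.1667
  mean(B) = (7 + 6 + 5 + 2 + 4 + 4) / 6 = 28/6 = 4.6667
  x̄ = (6.1667, 4.6667),  deviation x̄ - mu_0 = (6.1667, 4.6667) - (5, 7) = (1.1667, -2.3333).

Step 2 — sample covariance matrix, S[i,j] = (1/(n-1)) · Σ_k (x_{k,i} - mean_i) · (x_{k,j} - mean_j), divisor n-1 = 5:
  S[A,A] = ((0.8333)·(0.8333) + (-1.1667)·(-1.1667) + (-3.1667)·(-3.1667) + (-2.1667)·(-2.1667) + (2.8333)·(2.8333) + (2.8333)·(2.8333)) / 5 = 32.8333/5 = 6.5667
  S[A,B] = ((0.8333)·(2.3333) + (-1.1667)·(1.3333) + (-3.1667)·(0.3333) + (-2.1667)·(-2.6667) + (2.8333)·(-0.6667) + (2.8333)·(-0.6667)) / 5 = 1.3333/5 = 0.2667
  S[B,B] = ((2.3333)·(2.3333) + (1.3333)·(1.3333) + (0.3333)·(0.3333) + (-2.6667)·(-2.6667) + (-0.6667)·(-0.6667) + (-0.6667)·(-0.6667)) / 5 = 15.3333/5 = 3.0667
  S = [[6.5667, 0.2667],
 [0.2667, 3.0667]].

Step 3 — invert S. det(S) = 6.5667·3.0667 - (0.2667)² = 20.0667.
  S^{-1} = (1/det) · [[d, -b], [-b, a]] = [[0.1528, -0.0133],
 [-0.0133, 0.3272]].

Step 4 — quadratic form (x̄ - mu_0)^T · S^{-1} · (x̄ - mu_0):
  S^{-1} · (x̄ - mu_0) = (0.2093, -0.7791),
  (x̄ - mu_0)^T · [...] = (1.1667)·(0.2093) + (-2.3333)·(-0.7791) = 2.062.

Step 5 — scale by n: T² = 6 · 2.062 = 12.3721.

T² ≈ 12.3721


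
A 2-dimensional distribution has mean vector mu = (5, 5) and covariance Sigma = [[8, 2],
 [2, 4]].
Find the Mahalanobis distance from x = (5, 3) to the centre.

Step 1 — centre the observation: (x - mu) = (0, -2).

Step 2 — invert Sigma. det(Sigma) = 8·4 - (2)² = 28.
  Sigma^{-1} = (1/det) · [[d, -b], [-b, a]] = [[0.1429, -0.0714],
 [-0.0714, 0.2857]].

Step 3 — form the quadratic (x - mu)^T · Sigma^{-1} · (x - mu):
  Sigma^{-1} · (x - mu) = (0.1429, -0.5714).
  (x - mu)^T · [Sigma^{-1} · (x - mu)] = (0)·(0.1429) + (-2)·(-0.5714) = 1.1429.

Step 4 — take square root: d = √(1.1429) ≈ 1.069.

d(x, mu) = √(1.1429) ≈ 1.069


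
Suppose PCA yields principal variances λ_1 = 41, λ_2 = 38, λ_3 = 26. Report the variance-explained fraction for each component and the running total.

Step 1 — total variance = trace(Sigma) = Σ λ_i = 41 + 38 + 26 = 105.

Step 2 — fraction explained by component i = λ_i / Σ λ:
  PC1: 41/105 = 0.3905
  PC2: 38/105 = 0.3619
  PC3: 26/105 = 0.2476

Step 3 — cumulative fraction after k components = (λ_1 + ... + λ_k) / Σ λ:
  k = 1: 41/105 = 0.3905
  k = 2: (41 + 38)/105 = 79/105 = 0.7524
  k = 3: (41 + 38 + 26)/105 = 105/105 = 1

Summary (fraction, with percent):

explained: PC1 0.3905 (39.05%), PC2 0.3619 (36.19%), PC3 0.2476 (24.76%);  cumulative: 0.3905, 0.7524, 1


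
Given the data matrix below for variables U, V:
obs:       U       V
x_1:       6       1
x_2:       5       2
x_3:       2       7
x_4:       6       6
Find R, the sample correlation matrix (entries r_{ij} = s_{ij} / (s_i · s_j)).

Step 1 — column means:
  mean(U) = (6 + 5 + 2 + 6) / 4 = 19/4 = 4.75
  mean(V) = (1 + 2 + 7 + 6) / 4 = 16/4 = 4

Step 2 — sample variances and covariances s[i,j] = (1/(n-1)) · Σ_k (x_{k,i} - mean_i) · (x_{k,j} - mean_j), with n-1 = 3:
  s[U,U] = ((1.25)·(1.25) + (0.25)·(0.25) + (-2.75)·(-2.75) + (1.25)·(1.25)) / 3 = 10.75/3 = 3.5833
  s[U,V] = ((1.25)·(-3) + (0.25)·(-2) + (-2.75)·(3) + (1.25)·(2)) / 3 = -10/3 = -3.3333
  s[V,V] = ((-3)·(-3) + (-2)·(-2) + (3)·(3) + (2)·(2)) / 3 = 26/3 = 8.6667
  Sample standard deviations s_i = √(s[i,i]):
  s(U) = √(3.5833) = 1.893
  s(V) = √(8.6667) = 2.9439

Step 3 — r_{ij} = s_{ij} / (s_i · s_j):
  r[U,U] = 1 (diagonal).
  r[U,V] = -3.3333 / (1.893 · 2.9439) = -3.3333 / 5.5728 = -0.5981
  r[V,V] = 1 (diagonal).

R is symmetric with unit diagonal. Assembling:

R = [[1, -0.5981],
 [-0.5981, 1]]


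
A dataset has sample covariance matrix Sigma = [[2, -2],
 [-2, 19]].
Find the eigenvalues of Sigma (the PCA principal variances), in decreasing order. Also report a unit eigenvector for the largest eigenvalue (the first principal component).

Step 1 — characteristic polynomial of 2×2 Sigma:
  det(Sigma - λI) = λ² - trace · λ + det = 0.
  trace = 2 + 19 = 21, det = 2·19 - (-2)² = 34.
Step 2 — discriminant:
  Δ = trace² - 4·det = 441 - 136 = 305.
Step 3 — eigenvalues:
  λ = (trace ± √Δ)/2 = (21 ± 17.4642)/2,
  λ_1 = 19.2321,  λ_2 = 1.7679.

Step 4 — unit eigenvector for λ_1: solve (Sigma - λ_1 I)v = 0. First row:
  (2 - 19.2321)·v_x + (-2)·v_y = 0, i.e. (-17.2321)·v_x + (-2)·v_y = 0,
  so v ∝ (b, λ_1 - a) = (-2, 17.2321); multiply by -1 so the first entry is positive: u = (2, -17.2321).
  ||u|| = √((2)² + (-17.2321)²) = √(300.9461) ≈ 17.3478,
  v_1 = u/||u|| ≈ (0.1153, -0.9933) (||v_1|| = 1).

λ_1 = 19.2321,  λ_2 = 1.7679;  v_1 ≈ (0.1153, -0.9933)


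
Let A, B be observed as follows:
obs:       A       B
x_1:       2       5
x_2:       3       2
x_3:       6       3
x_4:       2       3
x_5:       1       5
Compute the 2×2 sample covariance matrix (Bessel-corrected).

Step 1 — column means:
  mean(A) = (2 + 3 + 6 + 2 + 1) / 5 = 14/5 = 2.8
  mean(B) = (5 + 2 + 3 + 3 + 5) / 5 = 18/5 = 3.6

Step 2 — sample covariance S[i,j] = (1/(n-1)) · Σ_k (x_{k,i} - mean_i) · (x_{k,j} - mean_j), with n-1 = 4.
  S[A,A] = ((-0.8)·(-0.8) + (0.2)·(0.2) + (3.2)·(3.2) + (-0.8)·(-0.8) + (-1.8)·(-1.8)) / 4 = 14.8/4 = 3.7
  S[A,B] = ((-0.8)·(1.4) + (0.2)·(-1.6) + (3.2)·(-0.6) + (-0.8)·(-0.6) + (-1.8)·(1.4)) / 4 = -5.4/4 = -1.35
  S[B,B] = ((1.4)·(1.4) + (-1.6)·(-1.6) + (-0.6)·(-0.6) + (-0.6)·(-0.6) + (1.4)·(1.4)) / 4 = 7.2/4 = 1.8

S is symmetric (S[j,i] = S[i,j]). Assembling:

S = [[3.7, -1.35],
 [-1.35, 1.8]]


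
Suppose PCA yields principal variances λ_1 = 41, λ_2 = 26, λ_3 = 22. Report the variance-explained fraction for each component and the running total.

Step 1 — total variance = trace(Sigma) = Σ λ_i = 41 + 26 + 22 = 89.

Step 2 — fraction explained by component i = λ_i / Σ λ:
  PC1: 41/89 = 0.4607
  PC2: 26/89 = 0.2921
  PC3: 22/89 = 0.2472

Step 3 — cumulative fraction after k components = (λ_1 + ... + λ_k) / Σ λ:
  k = 1: 41/89 = 0.4607
  k = 2: (41 + 26)/89 = 67/89 = 0.7528
  k = 3: (41 + 26 + 22)/89 = 89/89 = 1

Summary (fraction, with percent):

explained: PC1 0.4607 (46.07%), PC2 0.2921 (29.21%), PC3 0.2472 (24.72%);  cumulative: 0.4607, 0.7528, 1


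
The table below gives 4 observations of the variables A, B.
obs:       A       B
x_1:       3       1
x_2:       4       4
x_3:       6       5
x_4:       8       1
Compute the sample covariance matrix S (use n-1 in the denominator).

Step 1 — column means:
  mean(A) = (3 + 4 + 6 + 8) / 4 = 21/4 = 5.25
  mean(B) = (1 + 4 + 5 + 1) / 4 = 11/4 = 2.75

Step 2 — sample covariance S[i,j] = (1/(n-1)) · Σ_k (x_{k,i} - mean_i) · (x_{k,j} - mean_j), with n-1 = 3.
  S[A,A] = ((-2.25)·(-2.25) + (-1.25)·(-1.25) + (0.75)·(0.75) + (2.75)·(2.75)) / 3 = 14.75/3 = 4.9167
  S[A,B] = ((-2.25)·(-1.75) + (-1.25)·(1.25) + (0.75)·(2.25) + (2.75)·(-1.75)) / 3 = -0.75/3 = -0.25
  S[B,B] = ((-1.75)·(-1.75) + (1.25)·(1.25) + (2.25)·(2.25) + (-1.75)·(-1.75)) / 3 = 12.75/3 = 4.25

S is symmetric (S[j,i] = S[i,j]). Assembling:

S = [[4.9167, -0.25],
 [-0.25, 4.25]]


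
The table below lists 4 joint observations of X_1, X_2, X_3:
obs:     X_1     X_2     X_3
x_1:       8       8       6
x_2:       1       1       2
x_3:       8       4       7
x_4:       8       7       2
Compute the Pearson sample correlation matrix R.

Step 1 — column means:
  mean(X_1) = (8 + 1 + 8 + 8) / 4 = 25/4 = 6.25
  mean(X_2) = (8 + 1 + 4 + 7) / 4 = 20/4 = 5
  mean(X_3) = (6 + 2 + 7 + 2) / 4 = 17/4 = 4.25

Step 2 — sample variances and covariances s[i,j] = (1/(n-1)) · Σ_k (x_{k,i} - mean_i) · (x_{k,j} - mean_j), with n-1 = 3:
  s[X_1,X_1] = ((1.75)·(1.75) + (-5.25)·(-5.25) + (1.75)·(1.75) + (1.75)·(1.75)) / 3 = 36.75/3 = 12.25
  s[X_1,X_2] = ((1.75)·(3) + (-5.25)·(-4) + (1.75)·(-1) + (1.75)·(2)) / 3 = 28/3 = 9.3333
  s[X_1,X_3] = ((1.75)·(1.75) + (-5.25)·(-2.25) + (1.75)·(2.75) + (1.75)·(-2.25)) / 3 = 15.75/3 = 5.25
  s[X_2,X_2] = ((3)·(3) + (-4)·(-4) + (-1)·(-1) + (2)·(2)) / 3 = 30/3 = 10
  s[X_2,X_3] = ((3)·(1.75) + (-4)·(-2.25) + (-1)·(2.75) + (2)·(-2.25)) / 3 = 7/3 = 2.3333
  s[X_3,X_3] = ((1.75)·(1.75) + (-2.25)·(-2.25) + (2.75)·(2.75) + (-2.25)·(-2.25)) / 3 = 20.75/3 = 6.9167
  Sample standard deviations s_i = √(s[i,i]):
  s(X_1) = √(12.25) = 3.5
  s(X_2) = √(10) = 3.1623
  s(X_3) = √(6.9167) = 2.63

Step 3 — r_{ij} = s_{ij} / (s_i · s_j):
  r[X_1,X_1] = 1 (diagonal).
  r[X_1,X_2] = 9.3333 / (3.5 · 3.1623) = 9.3333 / 11.068 = 0.8433
  r[X_1,X_3] = 5.25 / (3.5 · 2.63) = 5.25 / 9.2048 = 0.5704
  r[X_2,X_2] = 1 (diagonal).
  r[X_2,X_3] = 2.3333 / (3.1623 · 2.63) = 2.3333 / 8.3166 = 0.2806
  r[X_3,X_3] = 1 (diagonal).

R is symmetric with unit diagonal. Assembling:

R = [[1, 0.8433, 0.5704],
 [0.8433, 1, 0.2806],
 [0.5704, 0.2806, 1]]


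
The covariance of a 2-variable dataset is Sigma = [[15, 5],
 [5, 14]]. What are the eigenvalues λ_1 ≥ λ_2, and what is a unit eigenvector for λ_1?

Step 1 — characteristic polynomial of 2×2 Sigma:
  det(Sigma - λI) = λ² - trace · λ + det = 0.
  trace = 15 + 14 = 29, det = 15·14 - (5)² = 185.
Step 2 — discriminant:
  Δ = trace² - 4·det = 841 - 740 = 101.
Step 3 — eigenvalues:
  λ = (trace ± √Δ)/2 = (29 ± 10.0499)/2,
  λ_1 = 19.5249,  λ_2 = 9.4751.

Step 4 — unit eigenvector for λ_1: solve (Sigma - λ_1 I)v = 0. First row:
  (15 - 19.5249)·v_x + (5)·v_y = 0, i.e. (-4.5249)·v_x + (5)·v_y = 0,
  so v ∝ (b, λ_1 - a) = (5, 4.5249) = u.
  ||u|| = √((5)² + (4.5249)²) = √(45.4751) ≈ 6.7435,
  v_1 = u/||u|| ≈ (0.7415, 0.671) (||v_1|| = 1).

λ_1 = 19.5249,  λ_2 = 9.4751;  v_1 ≈ (0.7415, 0.671)


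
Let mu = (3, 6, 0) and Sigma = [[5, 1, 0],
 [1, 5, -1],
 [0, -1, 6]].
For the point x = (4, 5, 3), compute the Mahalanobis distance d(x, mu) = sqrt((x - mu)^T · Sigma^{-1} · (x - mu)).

Step 1 — centre the observation: (x - mu) = (1, -1, 3).

Step 2 — invert Sigma (cofactor / det for 3×3, or solve directly):
  Sigma^{-1} = [[0.2086, -0.0432, -0.0072],
 [-0.0432, 0.2158, 0.036],
 [-0.0072, 0.036, 0.1727]].

Step 3 — form the quadratic (x - mu)^T · Sigma^{-1} · (x - mu):
  Sigma^{-1} · (x - mu) = (0.2302, -0.1511, 0.4748).
  (x - mu)^T · [Sigma^{-1} · (x - mu)] = (1)·(0.2302) + (-1)·(-0.1511) + (3)·(0.4748) = 1.8058.

Step 4 — take square root: d = √(1.8058) ≈ 1.3438.

d(x, mu) = √(1.8058) ≈ 1.3438


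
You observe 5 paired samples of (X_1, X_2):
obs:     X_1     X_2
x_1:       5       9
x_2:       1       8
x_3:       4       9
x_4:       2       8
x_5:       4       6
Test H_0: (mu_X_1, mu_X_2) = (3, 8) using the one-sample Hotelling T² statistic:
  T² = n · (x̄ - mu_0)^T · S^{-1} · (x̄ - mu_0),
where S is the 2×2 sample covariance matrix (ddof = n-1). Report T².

Step 1 — sample mean vector:
  mean(X_1) = (5 + 1 + 4 + 2 + 4) / 5 = 16/5 = 3.2
  mean(X_2) = (9 + 8 + 9 + 8 + 6) / 5 = 40/5 = 8
  x̄ = (3.2, 8),  deviation x̄ - mu_0 = (3.2, 8) - (3, 8) = (0.2, 0).

Step 2 — sample covariance matrix, S[i,j] = (1/(n-1)) · Σ_k (x_{k,i} - mean_i) · (x_{k,j} - mean_j), divisor n-1 = 4:
  S[X_1,X_1] = ((1.8)·(1.8) + (-2.2)·(-2.2) + (0.8)·(0.8) + (-1.2)·(-1.2) + (0.8)·(0.8)) / 4 = 10.8/4 = 2.7
  S[X_1,X_2] = ((1.8)·(1) + (-2.2)·(0) + (0.8)·(1) + (-1.2)·(0) + (0.8)·(-2)) / 4 = 1/4 = 0.25
  S[X_2,X_2] = ((1)·(1) + (0)·(0) + (1)·(1) + (0)·(0) + (-2)·(-2)) / 4 = 6/4 = 1.5
  S = [[2.7, 0.25],
 [0.25, 1.5]].

Step 3 — invert S. det(S) = 2.7·1.5 - (0.25)² = 3.9875.
  S^{-1} = (1/det) · [[d, -b], [-b, a]] = [[0.3762, -0.0627],
 [-0.0627, 0.6771]].

Step 4 — quadratic form (x̄ - mu_0)^T · S^{-1} · (x̄ - mu_0):
  S^{-1} · (x̄ - mu_0) = (0.0752, -0.0125),
  (x̄ - mu_0)^T · [...] = (0.2)·(0.0752) + (0)·(-0.0125) = 0.015.

Step 5 — scale by n: T² = 5 · 0.015 = 0.0752.

T² ≈ 0.0752


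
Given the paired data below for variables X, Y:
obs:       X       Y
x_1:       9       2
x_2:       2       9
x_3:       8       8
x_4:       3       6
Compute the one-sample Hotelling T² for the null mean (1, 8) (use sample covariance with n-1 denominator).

Step 1 — sample mean vector:
  mean(X) = (9 + 2 + 8 + 3) / 4 = 22/4 = 5.5
  mean(Y) = (2 + 9 + 8 + 6) / 4 = 25/4 = 6.25
  x̄ = (5.5, 6.25),  deviation x̄ - mu_0 = (5.5, 6.25) - (1, 8) = (4.5, -1.75).

Step 2 — sample covariance matrix, S[i,j] = (1/(n-1)) · Σ_k (x_{k,i} - mean_i) · (x_{k,j} - mean_j), divisor n-1 = 3:
  S[X,X] = ((3.5)·(3.5) + (-3.5)·(-3.5) + (2.5)·(2.5) + (-2.5)·(-2.5)) / 3 = 37/3 = 12.3333
  S[X,Y] = ((3.5)·(-4.25) + (-3.5)·(2.75) + (2.5)·(1.75) + (-2.5)·(-0.25)) / 3 = -19.5/3 = -6.5
  S[Y,Y] = ((-4.25)·(-4.25) + (2.75)·(2.75) + (1.75)·(1.75) + (-0.25)·(-0.25)) / 3 = 28.75/3 = 9.5833
  S = [[12.3333, -6.5],
 [-6.5, 9.5833]].

Step 3 — invert S. det(S) = 12.3333·9.5833 - (-6.5)² = 75.9444.
  S^{-1} = (1/det) · [[d, -b], [-b, a]] = [[0.1262, 0.0856],
 [0.0856, 0.1624]].

Step 4 — quadratic form (x̄ - mu_0)^T · S^{-1} · (x̄ - mu_0):
  S^{-1} · (x̄ - mu_0) = (0.4181, 0.101),
  (x̄ - mu_0)^T · [...] = (4.5)·(0.4181) + (-1.75)·(0.101) = 1.7046.

Step 5 — scale by n: T² = 4 · 1.7046 = 6.8186.

T² ≈ 6.8186


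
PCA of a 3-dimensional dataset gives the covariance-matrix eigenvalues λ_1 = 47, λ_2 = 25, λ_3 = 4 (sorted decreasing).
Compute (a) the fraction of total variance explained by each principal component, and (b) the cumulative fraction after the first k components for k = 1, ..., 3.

Step 1 — total variance = trace(Sigma) = Σ λ_i = 47 + 25 + 4 = 76.

Step 2 — fraction explained by component i = λ_i / Σ λ:
  PC1: 47/76 = 0.6184
  PC2: 25/76 = 0.3289
  PC3: 4/76 = 0.0526

Step 3 — cumulative fraction after k components = (λ_1 + ... + λ_k) / Σ λ:
  k = 1: 47/76 = 0.6184
  k = 2: (47 + 25)/76 = 72/76 = 0.9474
  k = 3: (47 + 25 + 4)/76 = 76/76 = 1

Summary (fraction, with percent):

explained: PC1 0.6184 (61.84%), PC2 0.3289 (32.89%), PC3 0.0526 (5.26%);  cumulative: 0.6184, 0.9474, 1


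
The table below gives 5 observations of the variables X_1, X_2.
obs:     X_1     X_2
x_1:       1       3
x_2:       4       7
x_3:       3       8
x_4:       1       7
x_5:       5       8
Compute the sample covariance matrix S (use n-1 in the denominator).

Step 1 — column means:
  mean(X_1) = (1 + 4 + 3 + 1 + 5) / 5 = 14/5 = 2.8
  mean(X_2) = (3 + 7 + 8 + 7 + 8) / 5 = 33/5 = 6.6

Step 2 — sample covariance S[i,j] = (1/(n-1)) · Σ_k (x_{k,i} - mean_i) · (x_{k,j} - mean_j), with n-1 = 4.
  S[X_1,X_1] = ((-1.8)·(-1.8) + (1.2)·(1.2) + (0.2)·(0.2) + (-1.8)·(-1.8) + (2.2)·(2.2)) / 4 = 12.8/4 = 3.2
  S[X_1,X_2] = ((-1.8)·(-3.6) + (1.2)·(0.4) + (0.2)·(1.4) + (-1.8)·(0.4) + (2.2)·(1.4)) / 4 = 9.6/4 = 2.4
  S[X_2,X_2] = ((-3.6)·(-3.6) + (0.4)·(0.4) + (1.4)·(1.4) + (0.4)·(0.4) + (1.4)·(1.4)) / 4 = 17.2/4 = 4.3

S is symmetric (S[j,i] = S[i,j]). Assembling:

S = [[3.2, 2.4],
 [2.4, 4.3]]


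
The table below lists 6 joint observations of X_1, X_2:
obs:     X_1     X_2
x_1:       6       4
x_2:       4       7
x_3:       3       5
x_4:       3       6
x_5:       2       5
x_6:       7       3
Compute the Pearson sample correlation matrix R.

Step 1 — column means:
  mean(X_1) = (6 + 4 + 3 + 3 + 2 + 7) / 6 = 25/6 = 4.1667
  mean(X_2) = (4 + 7 + 5 + 6 + 5 + 3) / 6 = 30/6 = 5

Step 2 — sample variances and covariances s[i,j] = (1/(n-1)) · Σ_k (x_{k,i} - mean_i) · (x_{k,j} - mean_j), with n-1 = 5:
  s[X_1,X_1] = ((1.8333)·(1.8333) + (-0.1667)·(-0.1667) + (-1.1667)·(-1.1667) + (-1.1667)·(-1.1667) + (-2.1667)·(-2.1667) + (2.8333)·(2.8333)) / 5 = 18.8333/5 = 3.7667
  s[X_1,X_2] = ((1.8333)·(-1) + (-0.1667)·(2) + (-1.1667)·(0) + (-1.1667)·(1) + (-2.1667)·(0) + (2.8333)·(-2)) / 5 = -9/5 = -1.8
  s[X_2,X_2] = ((-1)·(-1) + (2)·(2) + (0)·(0) + (1)·(1) + (0)·(0) + (-2)·(-2)) / 5 = 10/5 = 2
  Sample standard deviations s_i = √(s[i,i]):
  s(X_1) = √(3.7667) = 1.9408
  s(X_2) = √(2) = 1.4142

Step 3 — r_{ij} = s_{ij} / (s_i · s_j):
  r[X_1,X_1] = 1 (diagonal).
  r[X_1,X_2] = -1.8 / (1.9408 · 1.4142) = -1.8 / 2.7447 = -0.6558
  r[X_2,X_2] = 1 (diagonal).

R is symmetric with unit diagonal. Assembling:

R = [[1, -0.6558],
 [-0.6558, 1]]


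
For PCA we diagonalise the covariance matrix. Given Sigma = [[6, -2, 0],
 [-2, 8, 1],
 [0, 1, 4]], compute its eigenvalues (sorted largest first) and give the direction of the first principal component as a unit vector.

Step 1 — characteristic polynomial p(λ) = det(λI - Sigma) = λ³ - tr·λ² + c_1·λ - det, where tr = trace, c_1 = sum of the principal 2×2 minors, det = det(Sigma):
  tr = 6 + 8 + 4 = 18,
  c_1 = (6·8 - (-2)²) + (6·4 - (0)²) + (8·4 - (1)²) = 44 + 24 + 31 = 99,
  det = 6·(8·4 - (1)²) - (-2)·((-2)·4 - (1)·(0)) + (0)·((-2)·(1) - 8·(0)) = 6·(31) - (-2)·(-8) + (0)·(-2) = 170.
  So p(λ) = λ³ - 18λ² + 99λ - 170.
Step 2 — look for an integer root (rational root theorem: any rational root is an integer divisor of 170). Testing λ = 5:
  p(5) = 125 - 450 + 495 - 170 = 0  ✓
  Dividing out (λ - 5): p(λ) = (λ - 5)(λ² - 13λ + 34).
Step 3 — remaining eigenvalues from the quadratic λ² - 13λ + 34 = 0:
  Δ = 13² - 4·34 = 169 - 136 = 33,  λ = (13 ± √33)/2 = (13 ± 5.7446)/2 ≈ 9.3723 or 3.6277.
  Sorted: λ_1 = 9.3723,  λ_2 = 5,  λ_3 = 3.6277  (check: sum = 18 = tr ✓).

Step 4 — unit eigenvector for λ_1 ≈ 9.3723: v spans the null space of (Sigma - λ_1 I), whose rows are
  r_1 = (-3.3723, -2, 0),  r_2 = (-2, -1.3723, 1),  r_3 = (0, 1, -5.3723).
  v is orthogonal to every row, so take v ∝ r_1 × r_2 = ((-2)·(1) - (0)·(-1.3723), (0)·(-2) - (-3.3723)·(1), (-3.3723)·(-1.3723) - (-2)·(-2)) ≈ (-2, 3.3723, 0.6277).
  Rescale (multiply by -1 so the first nonzero entry is positive): u = (2, -3.3723, -0.6277).
  ||u|| = √((2)² + (-3.3723)² + (-0.6277)²) = √(15.7663) ≈ 3.9707,  v_1 = u/||u|| ≈ (0.5037, -0.8493, -0.1581) (||v_1|| = 1).

λ_1 = 9.3723,  λ_2 = 5,  λ_3 = 3.6277;  v_1 ≈ (0.5037, -0.8493, -0.1581)


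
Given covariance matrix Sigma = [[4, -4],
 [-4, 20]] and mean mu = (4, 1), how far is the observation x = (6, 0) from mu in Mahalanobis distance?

Step 1 — centre the observation: (x - mu) = (2, -1).

Step 2 — invert Sigma. det(Sigma) = 4·20 - (-4)² = 64.
  Sigma^{-1} = (1/det) · [[d, -b], [-b, a]] = [[0.3125, 0.0625],
 [0.0625, 0.0625]].

Step 3 — form the quadratic (x - mu)^T · Sigma^{-1} · (x - mu):
  Sigma^{-1} · (x - mu) = (0.5625, 0.0625).
  (x - mu)^T · [Sigma^{-1} · (x - mu)] = (2)·(0.5625) + (-1)·(0.0625) = 1.0625.

Step 4 — take square root: d = √(1.0625) ≈ 1.0308.

d(x, mu) = √(1.0625) ≈ 1.0308


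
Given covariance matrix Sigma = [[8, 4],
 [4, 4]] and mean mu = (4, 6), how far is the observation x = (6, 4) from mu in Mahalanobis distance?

Step 1 — centre the observation: (x - mu) = (2, -2).

Step 2 — invert Sigma. det(Sigma) = 8·4 - (4)² = 16.
  Sigma^{-1} = (1/det) · [[d, -b], [-b, a]] = [[0.25, -0.25],
 [-0.25, 0.5]].

Step 3 — form the quadratic (x - mu)^T · Sigma^{-1} · (x - mu):
  Sigma^{-1} · (x - mu) = (1, -1.5).
  (x - mu)^T · [Sigma^{-1} · (x - mu)] = (2)·(1) + (-2)·(-1.5) = 5.

Step 4 — take square root: d = √(5) ≈ 2.2361.

d(x, mu) = √(5) ≈ 2.2361


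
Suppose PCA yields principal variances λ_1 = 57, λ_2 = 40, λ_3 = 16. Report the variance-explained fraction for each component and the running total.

Step 1 — total variance = trace(Sigma) = Σ λ_i = 57 + 40 + 16 = 113.

Step 2 — fraction explained by component i = λ_i / Σ λ:
  PC1: 57/113 = 0.5044
  PC2: 40/113 = 0.354
  PC3: 16/113 = 0.1416

Step 3 — cumulative fraction after k components = (λ_1 + ... + λ_k) / Σ λ:
  k = 1: 57/113 = 0.5044
  k = 2: (57 + 40)/113 = 97/113 = 0.8584
  k = 3: (57 + 40 + 16)/113 = 113/113 = 1

Summary (fraction, with percent):

explained: PC1 0.5044 (50.44%), PC2 0.354 (35.4%), PC3 0.1416 (14.16%);  cumulative: 0.5044, 0.8584, 1


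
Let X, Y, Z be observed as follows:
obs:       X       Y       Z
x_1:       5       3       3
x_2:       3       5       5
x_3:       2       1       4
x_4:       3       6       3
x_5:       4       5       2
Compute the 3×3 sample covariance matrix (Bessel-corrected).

Step 1 — column means:
  mean(X) = (5 + 3 + 2 + 3 + 4) / 5 = 17/5 = 3.4
  mean(Y) = (3 + 5 + 1 + 6 + 5) / 5 = 20/5 = 4
  mean(Z) = (3 + 5 + 4 + 3 + 2) / 5 = 17/5 = 3.4

Step 2 — sample covariance S[i,j] = (1/(n-1)) · Σ_k (x_{k,i} - mean_i) · (x_{k,j} - mean_j), with n-1 = 4.
  S[X,X] = ((1.6)·(1.6) + (-0.4)·(-0.4) + (-1.4)·(-1.4) + (-0.4)·(-0.4) + (0.6)·(0.6)) / 4 = 5.2/4 = 1.3
  S[X,Y] = ((1.6)·(-1) + (-0.4)·(1) + (-1.4)·(-3) + (-0.4)·(2) + (0.6)·(1)) / 4 = 2/4 = 0.5
  S[X,Z] = ((1.6)·(-0.4) + (-0.4)·(1.6) + (-1.4)·(0.6) + (-0.4)·(-0.4) + (0.6)·(-1.4)) / 4 = -2.8/4 = -0.7
  S[Y,Y] = ((-1)·(-1) + (1)·(1) + (-3)·(-3) + (2)·(2) + (1)·(1)) / 4 = 16/4 = 4
  S[Y,Z] = ((-1)·(-0.4) + (1)·(1.6) + (-3)·(0.6) + (2)·(-0.4) + (1)·(-1.4)) / 4 = -2/4 = -0.5
  S[Z,Z] = ((-0.4)·(-0.4) + (1.6)·(1.6) + (0.6)·(0.6) + (-0.4)·(-0.4) + (-1.4)·(-1.4)) / 4 = 5.2/4 = 1.3

S is symmetric (S[j,i] = S[i,j]). Assembling:

S = [[1.3, 0.5, -0.7],
 [0.5, 4, -0.5],
 [-0.7, -0.5, 1.3]]


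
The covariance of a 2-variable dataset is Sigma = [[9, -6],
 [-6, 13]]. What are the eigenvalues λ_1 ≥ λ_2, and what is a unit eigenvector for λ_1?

Step 1 — characteristic polynomial of 2×2 Sigma:
  det(Sigma - λI) = λ² - trace · λ + det = 0.
  trace = 9 + 13 = 22, det = 9·13 - (-6)² = 81.
Step 2 — discriminant:
  Δ = trace² - 4·det = 484 - 324 = 160.
Step 3 — eigenvalues:
  λ = (trace ± √Δ)/2 = (22 ± 12.6491)/2,
  λ_1 = 17.3246,  λ_2 = 4.6754.

Step 4 — unit eigenvector for λ_1: solve (Sigma - λ_1 I)v = 0. First row:
  (9 - 17.3246)·v_x + (-6)·v_y = 0, i.e. (-8.3246)·v_x + (-6)·v_y = 0,
  so v ∝ (b, λ_1 - a) = (-6, 8.3246); multiply by -1 so the first entry is positive: u = (6, -8.3246).
  ||u|| = √((6)² + (-8.3246)²) = √(105.2982) ≈ 10.2615,
  v_1 = u/||u|| ≈ (0.5847, -0.8112) (||v_1|| = 1).

λ_1 = 17.3246,  λ_2 = 4.6754;  v_1 ≈ (0.5847, -0.8112)


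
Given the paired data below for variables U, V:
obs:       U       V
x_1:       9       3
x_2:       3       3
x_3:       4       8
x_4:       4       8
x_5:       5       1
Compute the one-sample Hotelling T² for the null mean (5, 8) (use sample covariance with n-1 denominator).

Step 1 — sample mean vector:
  mean(U) = (9 + 3 + 4 + 4 + 5) / 5 = 25/5 = 5
  mean(V) = (3 + 3 + 8 + 8 + 1) / 5 = 23/5 = 4.6
  x̄ = (5, 4.6),  deviation x̄ - mu_0 = (5, 4.6) - (5, 8) = (0, -3.4).

Step 2 — sample covariance matrix, S[i,j] = (1/(n-1)) · Σ_k (x_{k,i} - mean_i) · (x_{k,j} - mean_j), divisor n-1 = 4:
  S[U,U] = ((4)·(4) + (-2)·(-2) + (-1)·(-1) + (-1)·(-1) + (0)·(0)) / 4 = 22/4 = 5.5
  S[U,V] = ((4)·(-1.6) + (-2)·(-1.6) + (-1)·(3.4) + (-1)·(3.4) + (0)·(-3.6)) / 4 = -10/4 = -2.5
  S[V,V] = ((-1.6)·(-1.6) + (-1.6)·(-1.6) + (3.4)·(3.4) + (3.4)·(3.4) + (-3.6)·(-3.6)) / 4 = 41.2/4 = 10.3
  S = [[5.5, -2.5],
 [-2.5, 10.3]].

Step 3 — invert S. det(S) = 5.5·10.3 - (-2.5)² = 50.4.
  S^{-1} = (1/det) · [[d, -b], [-b, a]] = [[0.2044, 0.0496],
 [0.0496, 0.1091]].

Step 4 — quadratic form (x̄ - mu_0)^T · S^{-1} · (x̄ - mu_0):
  S^{-1} · (x̄ - mu_0) = (-0.1687, -0.371),
  (x̄ - mu_0)^T · [...] = (0)·(-0.1687) + (-3.4)·(-0.371) = 1.2615.

Step 5 — scale by n: T² = 5 · 1.2615 = 6.3075.

T² ≈ 6.3075


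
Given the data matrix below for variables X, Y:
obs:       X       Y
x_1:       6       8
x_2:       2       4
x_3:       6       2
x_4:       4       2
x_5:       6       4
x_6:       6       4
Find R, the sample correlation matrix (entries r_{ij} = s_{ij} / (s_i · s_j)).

Step 1 — column means:
  mean(X) = (6 + 2 + 6 + 4 + 6 + 6) / 6 = 30/6 = 5
  mean(Y) = (8 + 4 + 2 + 2 + 4 + 4) / 6 = 24/6 = 4

Step 2 — sample variances and covariances s[i,j] = (1/(n-1)) · Σ_k (x_{k,i} - mean_i) · (x_{k,j} - mean_j), with n-1 = 5:
  s[X,X] = ((1)·(1) + (-3)·(-3) + (1)·(1) + (-1)·(-1) + (1)·(1) + (1)·(1)) / 5 = 14/5 = 2.8
  s[X,Y] = ((1)·(4) + (-3)·(0) + (1)·(-2) + (-1)·(-2) + (1)·(0) + (1)·(0)) / 5 = 4/5 = 0.8
  s[Y,Y] = ((4)·(4) + (0)·(0) + (-2)·(-2) + (-2)·(-2) + (0)·(0) + (0)·(0)) / 5 = 24/5 = 4.8
  Sample standard deviations s_i = √(s[i,i]):
  s(X) = √(2.8) = 1.6733
  s(Y) = √(4.8) = 2.1909

Step 3 — r_{ij} = s_{ij} / (s_i · s_j):
  r[X,X] = 1 (diagonal).
  r[X,Y] = 0.8 / (1.6733 · 2.1909) = 0.8 / 3.6661 = 0.2182
  r[Y,Y] = 1 (diagonal).

R is symmetric with unit diagonal. Assembling:

R = [[1, 0.2182],
 [0.2182, 1]]


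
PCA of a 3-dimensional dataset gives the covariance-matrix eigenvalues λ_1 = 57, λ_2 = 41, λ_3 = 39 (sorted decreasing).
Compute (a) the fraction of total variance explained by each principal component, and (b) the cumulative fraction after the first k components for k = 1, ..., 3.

Step 1 — total variance = trace(Sigma) = Σ λ_i = 57 + 41 + 39 = 137.

Step 2 — fraction explained by component i = λ_i / Σ λ:
  PC1: 57/137 = 0.4161
  PC2: 41/137 = 0.2993
  PC3: 39/137 = 0.2847

Step 3 — cumulative fraction after k components = (λ_1 + ... + λ_k) / Σ λ:
  k = 1: 57/137 = 0.4161
  k = 2: (57 + 41)/137 = 98/137 = 0.7153
  k = 3: (57 + 41 + 39)/137 = 137/137 = 1

Summary (fraction, with percent):

explained: PC1 0.4161 (41.61%), PC2 0.2993 (29.93%), PC3 0.2847 (28.47%);  cumulative: 0.4161, 0.7153, 1


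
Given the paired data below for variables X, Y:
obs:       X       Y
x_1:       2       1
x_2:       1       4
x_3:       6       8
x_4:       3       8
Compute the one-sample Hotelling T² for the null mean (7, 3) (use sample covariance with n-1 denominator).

Step 1 — sample mean vector:
  mean(X) = (2 + 1 + 6 + 3) / 4 = 12/4 = 3
  mean(Y) = (1 + 4 + 8 + 8) / 4 = 21/4 = 5.25
  x̄ = (3, 5.25),  deviation x̄ - mu_0 = (3, 5.25) - (7, 3) = (-4, 2.25).

Step 2 — sample covariance matrix, S[i,j] = (1/(n-1)) · Σ_k (x_{k,i} - mean_i) · (x_{k,j} - mean_j), divisor n-1 = 3:
  S[X,X] = ((-1)·(-1) + (-2)·(-2) + (3)·(3) + (0)·(0)) / 3 = 14/3 = 4.6667
  S[X,Y] = ((-1)·(-4.25) + (-2)·(-1.25) + (3)·(2.75) + (0)·(2.75)) / 3 = 15/3 = 5
  S[Y,Y] = ((-4.25)·(-4.25) + (-1.25)·(-1.25) + (2.75)·(2.75) + (2.75)·(2.75)) / 3 = 34.75/3 = 11.5833
  S = [[4.6667, 5],
 [5, 11.5833]].

Step 3 — invert S. det(S) = 4.6667·11.5833 - (5)² = 29.0556.
  S^{-1} = (1/det) · [[d, -b], [-b, a]] = [[0.3987, -0.1721],
 [-0.1721, 0.1606]].

Step 4 — quadratic form (x̄ - mu_0)^T · S^{-1} · (x̄ - mu_0):
  S^{-1} · (x̄ - mu_0) = (-1.9818, 1.0497),
  (x̄ - mu_0)^T · [...] = (-4)·(-1.9818) + (2.25)·(1.0497) = 10.2892.

Step 5 — scale by n: T² = 4 · 10.2892 = 41.1568.

T² ≈ 41.1568
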